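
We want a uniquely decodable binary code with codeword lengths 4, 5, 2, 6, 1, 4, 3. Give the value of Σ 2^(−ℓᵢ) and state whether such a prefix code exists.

With common denominator 2^6 = 64: Σ 2^(−ℓᵢ) = 4/64 + 2/64 + 16/64 + 1/64 + 32/64 + 4/64 + 8/64 = 67/64 = 1.046875.
Kraft's inequality requires Σ ≤ 1; here Σ = 1.046875 > 1, so no such prefix code exists.

1.046875; no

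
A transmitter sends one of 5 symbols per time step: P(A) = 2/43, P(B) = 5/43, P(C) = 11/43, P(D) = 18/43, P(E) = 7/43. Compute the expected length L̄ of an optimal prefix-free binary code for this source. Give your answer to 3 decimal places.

2.070 bits/symbol

Repeatedly combine the two least-probable nodes; the expected code length is the sum of the merged weights.
merge 2/43 + 5/43 → 7/43
merge 7/43 + 7/43 → 14/43
merge 11/43 + 14/43 → 25/43
merge 18/43 + 25/43 → 1
L = 7/43 + 14/43 + 25/43 + 1 = 89/43 ≈ 2.070 bits/symbol.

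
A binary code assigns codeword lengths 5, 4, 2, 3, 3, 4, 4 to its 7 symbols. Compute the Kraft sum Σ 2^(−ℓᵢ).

0.71875

With common denominator 2^5 = 32: Σ 2^(−ℓᵢ) = 1/32 + 2/32 + 8/32 + 4/32 + 4/32 + 2/32 + 2/32 = 23/32 = 0.71875.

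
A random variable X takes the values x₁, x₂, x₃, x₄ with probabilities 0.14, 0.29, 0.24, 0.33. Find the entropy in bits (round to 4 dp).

H = −Σ pᵢ log₂ pᵢ.
−0.14·log₂(0.14) = 0.3971
−0.29·log₂(0.29) = 0.5179
−0.24·log₂(0.24) = 0.4941
−0.33·log₂(0.33) = 0.5278
Sum ≈ 1.9370 → 1.9370 bits.

1.9370 bits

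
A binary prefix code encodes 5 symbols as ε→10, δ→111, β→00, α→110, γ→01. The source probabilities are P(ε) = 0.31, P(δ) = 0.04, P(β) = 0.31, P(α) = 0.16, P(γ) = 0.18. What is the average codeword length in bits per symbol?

L̄ = Σ pᵢ·ℓᵢ = 0.31·2 + 0.04·3 + 0.31·2 + 0.16·3 + 0.18·2 = 2.2 bits/symbol.

2.2 bits/symbol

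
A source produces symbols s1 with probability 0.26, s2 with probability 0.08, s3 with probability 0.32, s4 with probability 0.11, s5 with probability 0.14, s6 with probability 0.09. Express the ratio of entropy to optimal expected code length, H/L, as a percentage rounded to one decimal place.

98.5%

Entropy H = −Σ p log₂ p ≈ 2.3829 bits.
Huffman merges: 2/25+9/100→17/100; 11/100+7/50→1/4; 17/100+1/4→21/50; 13/50+8/25→29/50; 21/50+29/50→1. L = 121/50 ≈ 2.4200.
Efficiency = H/L = 2.3829/2.4200 = 98.5%.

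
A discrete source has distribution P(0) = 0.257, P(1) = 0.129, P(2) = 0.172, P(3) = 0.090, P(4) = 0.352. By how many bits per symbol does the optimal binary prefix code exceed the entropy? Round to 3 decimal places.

0.054 bits

Entropy H = −Σ p log₂ p ≈ 2.1646 bits.
Huffman merges: 9/100+129/1000→219/1000; 43/250+219/1000→391/1000; 257/1000+44/125→609/1000; 391/1000+609/1000→1. L = 2219/1000 ≈ 2.2190.
L − H = 2.2190 − 2.1646 = 0.054 bits.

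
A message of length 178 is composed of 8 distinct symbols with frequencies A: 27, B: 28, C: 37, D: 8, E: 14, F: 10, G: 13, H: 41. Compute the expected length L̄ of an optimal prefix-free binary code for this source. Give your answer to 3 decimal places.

Probabilities are the counts divided by 178.
Repeatedly combine the two least-probable nodes; the expected code length is the sum of the merged weights.
merge 4/89 + 5/89 → 9/89
merge 13/178 + 7/89 → 27/178
merge 9/89 + 27/178 → 45/178
merge 27/178 + 14/89 → 55/178
merge 37/178 + 41/178 → 39/89
merge 45/178 + 55/178 → 50/89
merge 39/89 + 50/89 → 1
L = 9/89 + 27/178 + 45/178 + 55/178 + 39/89 + 50/89 + 1 = 501/178 ≈ 2.815 bits/symbol.

2.815 bits/symbol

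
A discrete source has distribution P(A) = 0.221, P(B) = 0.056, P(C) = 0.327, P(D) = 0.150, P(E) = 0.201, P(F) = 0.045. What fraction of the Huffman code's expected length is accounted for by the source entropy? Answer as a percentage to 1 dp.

Entropy H = −Σ p log₂ p ≈ 2.3186 bits.
Huffman merges: 9/200+7/125→101/1000; 101/1000+3/20→251/1000; 201/1000+221/1000→211/500; 251/1000+327/1000→289/500; 211/500+289/500→1. L = 294/125 ≈ 2.3520.
Efficiency = H/L = 2.3186/2.3520 = 98.6%.

98.6%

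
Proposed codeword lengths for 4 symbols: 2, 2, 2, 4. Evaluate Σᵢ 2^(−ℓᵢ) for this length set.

With common denominator 2^4 = 16: Σ 2^(−ℓᵢ) = 4/16 + 4/16 + 4/16 + 1/16 = 13/16 = 0.8125.

0.8125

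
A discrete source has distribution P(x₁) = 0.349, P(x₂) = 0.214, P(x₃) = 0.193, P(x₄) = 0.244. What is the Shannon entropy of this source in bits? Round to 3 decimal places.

H = −Σ pᵢ log₂ pᵢ.
−0.349·log₂(0.349) = 0.5300
−0.214·log₂(0.214) = 0.4760
−0.193·log₂(0.193) = 0.4581
−0.244·log₂(0.244) = 0.4966
Sum ≈ 1.9606 → 1.961 bits.

1.961 bits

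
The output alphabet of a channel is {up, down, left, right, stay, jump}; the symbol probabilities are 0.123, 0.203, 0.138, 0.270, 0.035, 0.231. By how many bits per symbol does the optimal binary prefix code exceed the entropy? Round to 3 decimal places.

Entropy H = −Σ p log₂ p ≈ 2.4008 bits.
Huffman merges: 7/200+123/1000→79/500; 69/500+79/500→37/125; 203/1000+231/1000→217/500; 27/100+37/125→283/500; 217/500+283/500→1. L = 1227/500 ≈ 2.4540.
L − H = 2.4540 − 2.4008 = 0.053 bits.

0.053 bits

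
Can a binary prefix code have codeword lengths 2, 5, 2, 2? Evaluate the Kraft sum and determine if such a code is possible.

0.78125; yes

With common denominator 2^5 = 32: Σ 2^(−ℓᵢ) = 8/32 + 1/32 + 8/32 + 8/32 = 25/32 = 0.78125.
Kraft's inequality requires Σ ≤ 1; here Σ = 0.78125 ≤ 1, so such a prefix code exists.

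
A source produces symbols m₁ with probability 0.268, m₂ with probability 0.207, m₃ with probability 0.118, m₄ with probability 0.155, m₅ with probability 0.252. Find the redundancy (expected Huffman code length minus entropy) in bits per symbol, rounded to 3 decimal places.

Entropy H = −Σ p log₂ p ≈ 2.2613 bits.
Huffman merges: 59/500+31/200→273/1000; 207/1000+63/250→459/1000; 67/250+273/1000→541/1000; 459/1000+541/1000→1. L = 2273/1000 ≈ 2.2730.
L − H = 2.2730 − 2.2613 = 0.012 bits.

0.012 bits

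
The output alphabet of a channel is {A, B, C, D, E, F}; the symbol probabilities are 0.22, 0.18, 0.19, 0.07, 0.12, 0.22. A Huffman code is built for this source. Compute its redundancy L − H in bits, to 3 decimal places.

Entropy H = −Σ p log₂ p ≈ 2.4973 bits.
Huffman merges: 7/100+3/25→19/100; 9/50+19/100→37/100; 19/100+11/50→41/100; 11/50+37/100→59/100; 41/100+59/100→1. L = 64/25 ≈ 2.5600.
L − H = 2.5600 − 2.4973 = 0.063 bits.

0.063 bits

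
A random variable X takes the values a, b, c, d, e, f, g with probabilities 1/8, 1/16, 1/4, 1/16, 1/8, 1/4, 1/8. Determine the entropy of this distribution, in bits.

2.625 bits

Each probability is a power of 1/2, so log₂(1/p) is an integer.
H = Σ p·log₂(1/p) = 1/8·3 + 1/16·4 + 1/4·2 + 1/16·4 + 1/8·3 + 1/4·2 + 1/8·3 = 2.625 bits.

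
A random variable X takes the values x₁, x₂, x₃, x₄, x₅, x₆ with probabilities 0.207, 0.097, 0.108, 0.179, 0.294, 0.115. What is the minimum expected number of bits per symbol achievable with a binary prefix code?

2.499 bits/symbol

Repeatedly combine the two least-probable nodes; the expected code length is the sum of the merged weights.
merge 97/1000 + 27/250 → 41/200
merge 23/200 + 179/1000 → 147/500
merge 41/200 + 207/1000 → 103/250
merge 147/500 + 147/500 → 147/250
merge 103/250 + 147/250 → 1
L = 41/200 + 147/500 + 103/250 + 147/250 + 1 = 2499/1000 = 2.499 bits/symbol.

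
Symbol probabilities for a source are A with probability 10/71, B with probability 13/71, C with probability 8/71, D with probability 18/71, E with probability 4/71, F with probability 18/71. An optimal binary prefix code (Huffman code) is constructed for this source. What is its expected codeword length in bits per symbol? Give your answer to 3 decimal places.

Repeatedly combine the two least-probable nodes; the expected code length is the sum of the merged weights.
merge 4/71 + 8/71 → 12/71
merge 10/71 + 12/71 → 22/71
merge 13/71 + 18/71 → 31/71
merge 18/71 + 22/71 → 40/71
merge 31/71 + 40/71 → 1
L = 12/71 + 22/71 + 31/71 + 40/71 + 1 = 176/71 ≈ 2.479 bits/symbol.

2.479 bits/symbol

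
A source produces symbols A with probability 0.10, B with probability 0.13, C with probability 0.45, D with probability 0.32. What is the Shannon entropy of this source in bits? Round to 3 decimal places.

1.759 bits

H = −Σ pᵢ log₂ pᵢ.
−0.10·log₂(0.10) = 0.3322
−0.13·log₂(0.13) = 0.3826
−0.45·log₂(0.45) = 0.5184
−0.32·log₂(0.32) = 0.5260
Sum ≈ 1.7593 → 1.759 bits.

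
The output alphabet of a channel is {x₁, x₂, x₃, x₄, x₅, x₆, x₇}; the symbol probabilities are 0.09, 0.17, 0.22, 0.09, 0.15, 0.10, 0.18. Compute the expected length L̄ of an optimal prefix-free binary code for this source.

Repeatedly combine the two least-probable nodes; the expected code length is the sum of the merged weights.
merge 9/100 + 9/100 → 9/50
merge 1/10 + 3/20 → 1/4
merge 17/100 + 9/50 → 7/20
merge 9/50 + 11/50 → 2/5
merge 1/4 + 7/20 → 3/5
merge 2/5 + 3/5 → 1
L = 9/50 + 1/4 + 7/20 + 2/5 + 3/5 + 1 = 139/50 = 2.78 bits/symbol.

2.78 bits/symbol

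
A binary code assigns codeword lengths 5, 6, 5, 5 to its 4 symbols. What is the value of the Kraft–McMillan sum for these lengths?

With common denominator 2^6 = 64: Σ 2^(−ℓᵢ) = 2/64 + 1/64 + 2/64 + 2/64 = 7/64 = 0.109375.

0.109375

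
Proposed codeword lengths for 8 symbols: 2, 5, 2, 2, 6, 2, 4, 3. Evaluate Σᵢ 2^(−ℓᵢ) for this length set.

1.234375

With common denominator 2^6 = 64: Σ 2^(−ℓᵢ) = 16/64 + 2/64 + 16/64 + 16/64 + 1/64 + 16/64 + 4/64 + 8/64 = 79/64 = 1.234375.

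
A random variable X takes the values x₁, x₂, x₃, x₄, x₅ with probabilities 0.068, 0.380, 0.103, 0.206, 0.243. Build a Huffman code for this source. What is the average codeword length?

2.168 bits/symbol

Repeatedly combine the two least-probable nodes; the expected code length is the sum of the merged weights.
merge 17/250 + 103/1000 → 171/1000
merge 171/1000 + 103/500 → 377/1000
merge 243/1000 + 377/1000 → 31/50
merge 19/50 + 31/50 → 1
L = 171/1000 + 377/1000 + 31/50 + 1 = 271/125 = 2.168 bits/symbol.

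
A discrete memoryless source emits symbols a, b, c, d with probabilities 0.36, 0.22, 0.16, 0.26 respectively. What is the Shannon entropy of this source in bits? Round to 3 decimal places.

1.939 bits

H = −Σ pᵢ log₂ pᵢ.
−0.36·log₂(0.36) = 0.5306
−0.22·log₂(0.22) = 0.4806
−0.16·log₂(0.16) = 0.4230
−0.26·log₂(0.26) = 0.5053
Sum ≈ 1.9395 → 1.939 bits.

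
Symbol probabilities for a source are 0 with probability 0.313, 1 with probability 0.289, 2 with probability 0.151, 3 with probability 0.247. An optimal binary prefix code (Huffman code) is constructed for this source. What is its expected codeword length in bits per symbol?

2 bits/symbol

Repeatedly combine the two least-probable nodes; the expected code length is the sum of the merged weights.
merge 151/1000 + 247/1000 → 199/500
merge 289/1000 + 313/1000 → 301/500
merge 199/500 + 301/500 → 1
L = 199/500 + 301/500 + 1 = 2 bits/symbol.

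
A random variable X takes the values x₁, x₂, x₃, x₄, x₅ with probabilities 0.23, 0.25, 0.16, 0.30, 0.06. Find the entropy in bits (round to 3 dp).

2.175 bits

H = −Σ pᵢ log₂ pᵢ.
−0.23·log₂(0.23) = 0.4877
−0.25·log₂(0.25) = 0.5000
−0.16·log₂(0.16) = 0.4230
−0.30·log₂(0.30) = 0.5211
−0.06·log₂(0.06) = 0.2435
Sum ≈ 2.1753 → 2.175 bits.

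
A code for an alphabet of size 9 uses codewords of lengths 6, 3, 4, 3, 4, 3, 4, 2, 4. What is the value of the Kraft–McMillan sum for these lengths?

With common denominator 2^6 = 64: Σ 2^(−ℓᵢ) = 1/64 + 8/64 + 4/64 + 8/64 + 4/64 + 8/64 + 4/64 + 16/64 + 4/64 = 57/64 = 0.890625.

0.890625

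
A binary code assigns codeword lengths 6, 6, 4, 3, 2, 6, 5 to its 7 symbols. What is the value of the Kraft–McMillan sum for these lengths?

With common denominator 2^6 = 64: Σ 2^(−ℓᵢ) = 1/64 + 1/64 + 4/64 + 8/64 + 16/64 + 1/64 + 2/64 = 33/64 = 0.515625.

0.515625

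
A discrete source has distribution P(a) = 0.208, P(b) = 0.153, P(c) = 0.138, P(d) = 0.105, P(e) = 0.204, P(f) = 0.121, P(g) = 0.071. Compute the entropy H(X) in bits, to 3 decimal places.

2.729 bits

H = −Σ pᵢ log₂ pᵢ.
−0.208·log₂(0.208) = 0.4712
−0.153·log₂(0.153) = 0.4144
−0.138·log₂(0.138) = 0.3943
−0.105·log₂(0.105) = 0.3414
−0.204·log₂(0.204) = 0.4678
−0.121·log₂(0.121) = 0.3687
−0.071·log₂(0.071) = 0.2709
Sum ≈ 2.7288 → 2.729 bits.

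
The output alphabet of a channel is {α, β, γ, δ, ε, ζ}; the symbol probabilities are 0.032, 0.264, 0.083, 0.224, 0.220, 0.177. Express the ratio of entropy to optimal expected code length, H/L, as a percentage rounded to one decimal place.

Entropy H = −Σ p log₂ p ≈ 2.3704 bits.
Huffman merges: 4/125+83/1000→23/200; 23/200+177/1000→73/250; 11/50+28/125→111/250; 33/125+73/250→139/250; 111/250+139/250→1. L = 2407/1000 ≈ 2.4070.
Efficiency = H/L = 2.3704/2.4070 = 98.5%.

98.5%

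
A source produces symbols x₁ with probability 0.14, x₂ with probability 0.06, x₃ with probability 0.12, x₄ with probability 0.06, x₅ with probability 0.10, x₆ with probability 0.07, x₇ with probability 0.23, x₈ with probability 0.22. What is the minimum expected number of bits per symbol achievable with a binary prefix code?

Repeatedly combine the two least-probable nodes; the expected code length is the sum of the merged weights.
merge 3/50 + 3/50 → 3/25
merge 7/100 + 1/10 → 17/100
merge 3/25 + 3/25 → 6/25
merge 7/50 + 17/100 → 31/100
merge 11/50 + 23/100 → 9/20
merge 6/25 + 31/100 → 11/20
merge 9/20 + 11/20 → 1
L = 3/25 + 17/100 + 6/25 + 31/100 + 9/20 + 11/20 + 1 = 71/25 = 2.84 bits/symbol.

2.84 bits/symbol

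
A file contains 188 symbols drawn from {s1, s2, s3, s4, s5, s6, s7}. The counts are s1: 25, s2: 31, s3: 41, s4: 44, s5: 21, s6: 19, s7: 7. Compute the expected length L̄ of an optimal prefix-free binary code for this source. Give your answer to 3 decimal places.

2.686 bits/symbol

Probabilities are the counts divided by 188.
Repeatedly combine the two least-probable nodes; the expected code length is the sum of the merged weights.
merge 7/188 + 19/188 → 13/94
merge 21/188 + 25/188 → 23/94
merge 13/94 + 31/188 → 57/188
merge 41/188 + 11/47 → 85/188
merge 23/94 + 57/188 → 103/188
merge 85/188 + 103/188 → 1
L = 13/94 + 23/94 + 57/188 + 85/188 + 103/188 + 1 = 505/188 ≈ 2.686 bits/symbol.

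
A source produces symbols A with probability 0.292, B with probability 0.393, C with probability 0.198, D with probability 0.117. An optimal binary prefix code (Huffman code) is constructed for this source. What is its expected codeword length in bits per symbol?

Repeatedly combine the two least-probable nodes; the expected code length is the sum of the merged weights.
merge 117/1000 + 99/500 → 63/200
merge 73/250 + 63/200 → 607/1000
merge 393/1000 + 607/1000 → 1
L = 63/200 + 607/1000 + 1 = 961/500 = 1.922 bits/symbol.

1.922 bits/symbol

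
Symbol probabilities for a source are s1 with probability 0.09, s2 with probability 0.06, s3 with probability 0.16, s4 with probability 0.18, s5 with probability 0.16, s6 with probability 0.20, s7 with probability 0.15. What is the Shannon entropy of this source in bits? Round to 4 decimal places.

H = −Σ pᵢ log₂ pᵢ.
−0.09·log₂(0.09) = 0.3127
−0.06·log₂(0.06) = 0.2435
−0.16·log₂(0.16) = 0.4230
−0.18·log₂(0.18) = 0.4453
−0.16·log₂(0.16) = 0.4230
−0.20·log₂(0.20) = 0.4644
−0.15·log₂(0.15) = 0.4105
Sum ≈ 2.7225 → 2.7225 bits.

2.7225 bits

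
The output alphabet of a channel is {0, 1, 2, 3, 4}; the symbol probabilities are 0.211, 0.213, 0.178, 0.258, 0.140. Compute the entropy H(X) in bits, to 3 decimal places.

H = −Σ pᵢ log₂ pᵢ.
−0.211·log₂(0.211) = 0.4736
−0.213·log₂(0.213) = 0.4752
−0.178·log₂(0.178) = 0.4432
−0.258·log₂(0.258) = 0.5043
−0.140·log₂(0.140) = 0.3971
Sum ≈ 2.2935 → 2.293 bits.

2.293 bits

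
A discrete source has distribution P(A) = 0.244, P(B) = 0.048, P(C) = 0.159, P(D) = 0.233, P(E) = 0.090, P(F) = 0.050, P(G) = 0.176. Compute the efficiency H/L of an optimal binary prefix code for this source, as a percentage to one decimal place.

98.7%

Entropy H = −Σ p log₂ p ≈ 2.5882 bits.
Huffman merges: 6/125+1/20→49/500; 9/100+49/500→47/250; 159/1000+22/125→67/200; 47/250+233/1000→421/1000; 61/250+67/200→579/1000; 421/1000+579/1000→1. L = 2621/1000 ≈ 2.6210.
Efficiency = H/L = 2.5882/2.6210 = 98.7%.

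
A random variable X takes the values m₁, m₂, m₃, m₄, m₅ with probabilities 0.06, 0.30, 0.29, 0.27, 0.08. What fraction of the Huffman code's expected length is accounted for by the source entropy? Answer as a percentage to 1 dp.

Entropy H = −Σ p log₂ p ≈ 2.0841 bits.
Huffman merges: 3/50+2/25→7/50; 7/50+27/100→41/100; 29/100+3/10→59/100; 41/100+59/100→1. L = 107/50 ≈ 2.1400.
Efficiency = H/L = 2.0841/2.1400 = 97.4%.

97.4%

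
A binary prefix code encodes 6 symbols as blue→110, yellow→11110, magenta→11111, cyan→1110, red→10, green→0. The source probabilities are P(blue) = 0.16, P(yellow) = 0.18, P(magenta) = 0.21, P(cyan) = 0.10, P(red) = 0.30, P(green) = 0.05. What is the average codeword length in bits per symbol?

L̄ = Σ pᵢ·ℓᵢ = 0.16·3 + 0.18·5 + 0.21·5 + 0.10·4 + 0.30·2 + 0.05·1 = 3.48 bits/symbol.

3.48 bits/symbol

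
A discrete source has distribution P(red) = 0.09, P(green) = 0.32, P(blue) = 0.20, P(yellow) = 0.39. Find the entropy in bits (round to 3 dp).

1.833 bits

H = −Σ pᵢ log₂ pᵢ.
−0.09·log₂(0.09) = 0.3127
−0.32·log₂(0.32) = 0.5260
−0.20·log₂(0.20) = 0.4644
−0.39·log₂(0.39) = 0.5298
Sum ≈ 1.8329 → 1.833 bits.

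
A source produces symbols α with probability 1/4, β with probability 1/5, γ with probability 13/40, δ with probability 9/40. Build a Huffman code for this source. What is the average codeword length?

Repeatedly combine the two least-probable nodes; the expected code length is the sum of the merged weights.
merge 1/5 + 9/40 → 17/40
merge 1/4 + 13/40 → 23/40
merge 17/40 + 23/40 → 1
L = 17/40 + 23/40 + 1 = 2 bits/symbol.

2 bits/symbol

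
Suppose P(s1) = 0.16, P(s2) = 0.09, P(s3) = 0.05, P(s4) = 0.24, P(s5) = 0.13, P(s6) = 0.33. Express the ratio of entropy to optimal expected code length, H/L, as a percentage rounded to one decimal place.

97.8%

Entropy H = −Σ p log₂ p ≈ 2.3564 bits.
Huffman merges: 1/20+9/100→7/50; 13/100+7/50→27/100; 4/25+6/25→2/5; 27/100+33/100→3/5; 2/5+3/5→1. L = 241/100 ≈ 2.4100.
Efficiency = H/L = 2.3564/2.4100 = 97.8%.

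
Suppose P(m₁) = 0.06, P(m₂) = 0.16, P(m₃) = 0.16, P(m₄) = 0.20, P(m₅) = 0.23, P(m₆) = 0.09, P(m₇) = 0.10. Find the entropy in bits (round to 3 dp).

2.686 bits

H = −Σ pᵢ log₂ pᵢ.
−0.06·log₂(0.06) = 0.2435
−0.16·log₂(0.16) = 0.4230
−0.16·log₂(0.16) = 0.4230
−0.20·log₂(0.20) = 0.4644
−0.23·log₂(0.23) = 0.4877
−0.09·log₂(0.09) = 0.3127
−0.10·log₂(0.10) = 0.3322
Sum ≈ 2.6865 → 2.686 bits.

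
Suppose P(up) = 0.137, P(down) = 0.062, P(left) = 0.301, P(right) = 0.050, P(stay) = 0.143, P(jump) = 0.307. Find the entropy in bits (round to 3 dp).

2.303 bits

H = −Σ pᵢ log₂ pᵢ.
−0.137·log₂(0.137) = 0.3929
−0.062·log₂(0.062) = 0.2487
−0.301·log₂(0.301) = 0.5214
−0.050·log₂(0.050) = 0.2161
−0.143·log₂(0.143) = 0.4012
−0.307·log₂(0.307) = 0.5230
Sum ≈ 2.3034 → 2.303 bits.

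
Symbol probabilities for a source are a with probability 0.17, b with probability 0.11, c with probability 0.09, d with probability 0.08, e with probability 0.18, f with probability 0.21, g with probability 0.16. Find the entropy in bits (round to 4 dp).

2.7302 bits

H = −Σ pᵢ log₂ pᵢ.
−0.17·log₂(0.17) = 0.4346
−0.11·log₂(0.11) = 0.3503
−0.09·log₂(0.09) = 0.3127
−0.08·log₂(0.08) = 0.2915
−0.18·log₂(0.18) = 0.4453
−0.21·log₂(0.21) = 0.4728
−0.16·log₂(0.16) = 0.4230
Sum ≈ 2.7302 → 2.7302 bits.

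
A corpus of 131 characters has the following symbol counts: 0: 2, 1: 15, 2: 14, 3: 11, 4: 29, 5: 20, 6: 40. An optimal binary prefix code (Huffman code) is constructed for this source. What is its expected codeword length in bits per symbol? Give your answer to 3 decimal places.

Probabilities are the counts divided by 131.
Repeatedly combine the two least-probable nodes; the expected code length is the sum of the merged weights.
merge 2/131 + 11/131 → 13/131
merge 13/131 + 14/131 → 27/131
merge 15/131 + 20/131 → 35/131
merge 27/131 + 29/131 → 56/131
merge 35/131 + 40/131 → 75/131
merge 56/131 + 75/131 → 1
L = 13/131 + 27/131 + 35/131 + 56/131 + 75/131 + 1 = 337/131 ≈ 2.573 bits/symbol.

2.573 bits/symbol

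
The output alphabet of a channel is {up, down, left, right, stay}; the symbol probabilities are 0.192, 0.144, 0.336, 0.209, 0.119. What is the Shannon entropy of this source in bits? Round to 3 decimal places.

2.226 bits

H = −Σ pᵢ log₂ pᵢ.
−0.192·log₂(0.192) = 0.4571
−0.144·log₂(0.144) = 0.4026
−0.336·log₂(0.336) = 0.5287
−0.209·log₂(0.209) = 0.4720
−0.119·log₂(0.119) = 0.3654
Sum ≈ 2.2259 → 2.226 bits.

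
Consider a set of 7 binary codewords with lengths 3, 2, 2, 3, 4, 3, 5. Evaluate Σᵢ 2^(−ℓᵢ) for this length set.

With common denominator 2^5 = 32: Σ 2^(−ℓᵢ) = 4/32 + 8/32 + 8/32 + 4/32 + 2/32 + 4/32 + 1/32 = 31/32 = 0.96875.

0.96875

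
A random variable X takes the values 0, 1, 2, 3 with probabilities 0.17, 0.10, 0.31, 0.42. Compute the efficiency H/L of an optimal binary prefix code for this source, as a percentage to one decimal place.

Entropy H = −Σ p log₂ p ≈ 1.8162 bits.
Huffman merges: 1/10+17/100→27/100; 27/100+31/100→29/50; 21/50+29/50→1. L = 37/20 ≈ 1.8500.
Efficiency = H/L = 1.8162/1.8500 = 98.2%.

98.2%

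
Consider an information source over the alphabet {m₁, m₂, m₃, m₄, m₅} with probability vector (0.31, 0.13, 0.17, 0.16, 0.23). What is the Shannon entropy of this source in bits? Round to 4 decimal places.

2.2517 bits

H = −Σ pᵢ log₂ pᵢ.
−0.31·log₂(0.31) = 0.5238
−0.13·log₂(0.13) = 0.3826
−0.17·log₂(0.17) = 0.4346
−0.16·log₂(0.16) = 0.4230
−0.23·log₂(0.23) = 0.4877
Sum ≈ 2.2517 → 2.2517 bits.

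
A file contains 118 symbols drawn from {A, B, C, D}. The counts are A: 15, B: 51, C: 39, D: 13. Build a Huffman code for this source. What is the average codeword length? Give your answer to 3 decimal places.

1.805 bits/symbol

Probabilities are the counts divided by 118.
Repeatedly combine the two least-probable nodes; the expected code length is the sum of the merged weights.
merge 13/118 + 15/118 → 14/59
merge 14/59 + 39/118 → 67/118
merge 51/118 + 67/118 → 1
L = 14/59 + 67/118 + 1 = 213/118 ≈ 1.805 bits/symbol.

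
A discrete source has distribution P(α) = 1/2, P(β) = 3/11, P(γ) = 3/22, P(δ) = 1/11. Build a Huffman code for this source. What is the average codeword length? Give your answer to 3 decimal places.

1.727 bits/symbol

Repeatedly combine the two least-probable nodes; the expected code length is the sum of the merged weights.
merge 1/11 + 3/22 → 5/22
merge 5/22 + 3/11 → 1/2
merge 1/2 + 1/2 → 1
L = 5/22 + 1/2 + 1 = 19/11 ≈ 1.727 bits/symbol.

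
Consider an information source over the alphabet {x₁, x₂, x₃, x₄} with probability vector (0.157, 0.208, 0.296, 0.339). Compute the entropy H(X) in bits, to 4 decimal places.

H = −Σ pᵢ log₂ pᵢ.
−0.157·log₂(0.157) = 0.4194
−0.208·log₂(0.208) = 0.4712
−0.296·log₂(0.296) = 0.5199
−0.339·log₂(0.339) = 0.5291
Sum ≈ 1.9395 → 1.9395 bits.

1.9395 bits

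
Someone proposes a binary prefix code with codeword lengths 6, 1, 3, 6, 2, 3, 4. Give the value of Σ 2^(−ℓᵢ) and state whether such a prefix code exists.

With common denominator 2^6 = 64: Σ 2^(−ℓᵢ) = 1/64 + 32/64 + 8/64 + 1/64 + 16/64 + 8/64 + 4/64 = 70/64 = 1.09375.
Kraft's inequality requires Σ ≤ 1; here Σ = 1.09375 > 1, so no such prefix code exists.

1.09375; no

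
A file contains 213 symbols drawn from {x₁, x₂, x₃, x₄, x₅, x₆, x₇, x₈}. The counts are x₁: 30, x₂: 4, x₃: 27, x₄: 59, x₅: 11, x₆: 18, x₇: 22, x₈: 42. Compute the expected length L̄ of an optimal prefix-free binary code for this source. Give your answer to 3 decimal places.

Probabilities are the counts divided by 213.
Repeatedly combine the two least-probable nodes; the expected code length is the sum of the merged weights.
merge 4/213 + 11/213 → 5/71
merge 5/71 + 6/71 → 11/71
merge 22/213 + 9/71 → 49/213
merge 10/71 + 11/71 → 21/71
merge 14/71 + 49/213 → 91/213
merge 59/213 + 21/71 → 122/213
merge 91/213 + 122/213 → 1
L = 5/71 + 11/71 + 49/213 + 21/71 + 91/213 + 122/213 + 1 = 586/213 ≈ 2.751 bits/symbol.

2.751 bits/symbol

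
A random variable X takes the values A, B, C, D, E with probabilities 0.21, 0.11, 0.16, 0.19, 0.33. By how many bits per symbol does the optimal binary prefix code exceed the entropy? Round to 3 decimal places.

0.041 bits

Entropy H = −Σ p log₂ p ≈ 2.2292 bits.
Huffman merges: 11/100+4/25→27/100; 19/100+21/100→2/5; 27/100+33/100→3/5; 2/5+3/5→1. L = 227/100 ≈ 2.2700.
L − H = 2.2700 − 2.2292 = 0.041 bits.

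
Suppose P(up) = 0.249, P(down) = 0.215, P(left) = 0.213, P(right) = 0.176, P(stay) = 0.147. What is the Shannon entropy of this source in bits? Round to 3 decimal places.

2.299 bits

H = −Σ pᵢ log₂ pᵢ.
−0.249·log₂(0.249) = 0.4994
−0.215·log₂(0.215) = 0.4768
−0.213·log₂(0.213) = 0.4752
−0.176·log₂(0.176) = 0.4411
−0.147·log₂(0.147) = 0.4066
Sum ≈ 2.2992 → 2.299 bits.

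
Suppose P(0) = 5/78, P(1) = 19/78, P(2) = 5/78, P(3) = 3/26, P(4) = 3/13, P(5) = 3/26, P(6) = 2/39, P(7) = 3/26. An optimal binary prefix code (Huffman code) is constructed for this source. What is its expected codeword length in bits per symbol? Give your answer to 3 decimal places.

2.821 bits/symbol

Repeatedly combine the two least-probable nodes; the expected code length is the sum of the merged weights.
merge 2/39 + 5/78 → 3/26
merge 5/78 + 3/26 → 7/39
merge 3/26 + 3/26 → 3/13
merge 3/26 + 7/39 → 23/78
merge 3/13 + 3/13 → 6/13
merge 19/78 + 23/78 → 7/13
merge 6/13 + 7/13 → 1
L = 3/26 + 7/39 + 3/13 + 23/78 + 6/13 + 7/13 + 1 = 110/39 ≈ 2.821 bits/symbol.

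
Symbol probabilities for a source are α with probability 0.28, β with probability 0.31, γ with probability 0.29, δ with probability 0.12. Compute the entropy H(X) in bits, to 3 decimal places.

H = −Σ pᵢ log₂ pᵢ.
−0.28·log₂(0.28) = 0.5142
−0.31·log₂(0.31) = 0.5238
−0.29·log₂(0.29) = 0.5179
−0.12·log₂(0.12) = 0.3671
Sum ≈ 1.9230 → 1.923 bits.

1.923 bits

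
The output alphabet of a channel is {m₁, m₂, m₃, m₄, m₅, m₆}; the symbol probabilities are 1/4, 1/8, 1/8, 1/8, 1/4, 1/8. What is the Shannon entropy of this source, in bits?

Each probability is a power of 1/2, so log₂(1/p) is an integer.
H = Σ p·log₂(1/p) = 1/4·2 + 1/8·3 + 1/8·3 + 1/8·3 + 1/4·2 + 1/8·3 = 2.5 bits.

2.5 bits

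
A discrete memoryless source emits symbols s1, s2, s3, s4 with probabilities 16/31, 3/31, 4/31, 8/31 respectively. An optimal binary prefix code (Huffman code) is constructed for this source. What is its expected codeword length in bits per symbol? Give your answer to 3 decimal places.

1.710 bits/symbol

Repeatedly combine the two least-probable nodes; the expected code length is the sum of the merged weights.
merge 3/31 + 4/31 → 7/31
merge 7/31 + 8/31 → 15/31
merge 15/31 + 16/31 → 1
L = 7/31 + 15/31 + 1 = 53/31 ≈ 1.710 bits/symbol.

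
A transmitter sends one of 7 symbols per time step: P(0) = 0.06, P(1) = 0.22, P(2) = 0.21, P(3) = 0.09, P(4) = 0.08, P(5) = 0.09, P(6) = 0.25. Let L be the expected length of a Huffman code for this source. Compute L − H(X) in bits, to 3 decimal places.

0.026 bits

Entropy H = −Σ p log₂ p ≈ 2.6137 bits.
Huffman merges: 3/50+2/25→7/50; 9/100+9/100→9/50; 7/50+9/50→8/25; 21/100+11/50→43/100; 1/4+8/25→57/100; 43/100+57/100→1. L = 66/25 ≈ 2.6400.
L − H = 2.6400 − 2.6137 = 0.026 bits.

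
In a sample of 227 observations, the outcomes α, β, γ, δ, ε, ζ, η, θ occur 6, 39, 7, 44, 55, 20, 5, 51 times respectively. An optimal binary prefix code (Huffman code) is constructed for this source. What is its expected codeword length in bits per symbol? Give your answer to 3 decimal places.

Probabilities are the counts divided by 227.
Repeatedly combine the two least-probable nodes; the expected code length is the sum of the merged weights.
merge 5/227 + 6/227 → 11/227
merge 7/227 + 11/227 → 18/227
merge 18/227 + 20/227 → 38/227
merge 38/227 + 39/227 → 77/227
merge 44/227 + 51/227 → 95/227
merge 55/227 + 77/227 → 132/227
merge 95/227 + 132/227 → 1
L = 11/227 + 18/227 + 38/227 + 77/227 + 95/227 + 132/227 + 1 = 598/227 ≈ 2.634 bits/symbol.

2.634 bits/symbol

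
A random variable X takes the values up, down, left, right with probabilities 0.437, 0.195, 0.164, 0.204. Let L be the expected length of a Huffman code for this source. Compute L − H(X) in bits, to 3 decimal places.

0.045 bits

Entropy H = −Σ p log₂ p ≈ 1.8774 bits.
Huffman merges: 41/250+39/200→359/1000; 51/250+359/1000→563/1000; 437/1000+563/1000→1. L = 961/500 ≈ 1.9220.
L − H = 1.9220 − 1.8774 = 0.045 bits.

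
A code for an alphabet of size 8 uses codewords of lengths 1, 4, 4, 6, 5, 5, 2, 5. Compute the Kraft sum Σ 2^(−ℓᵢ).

With common denominator 2^6 = 64: Σ 2^(−ℓᵢ) = 32/64 + 4/64 + 4/64 + 1/64 + 2/64 + 2/64 + 16/64 + 2/64 = 63/64 = 0.984375.

0.984375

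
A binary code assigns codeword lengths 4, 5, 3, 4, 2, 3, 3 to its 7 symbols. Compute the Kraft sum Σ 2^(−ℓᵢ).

With common denominator 2^5 = 32: Σ 2^(−ℓᵢ) = 2/32 + 1/32 + 4/32 + 2/32 + 8/32 + 4/32 + 4/32 = 25/32 = 0.78125.

0.78125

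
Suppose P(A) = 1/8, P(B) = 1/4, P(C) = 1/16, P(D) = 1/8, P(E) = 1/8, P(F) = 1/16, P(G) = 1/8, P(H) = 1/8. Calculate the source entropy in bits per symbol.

Each probability is a power of 1/2, so log₂(1/p) is an integer.
H = Σ p·log₂(1/p) = 1/8·3 + 1/4·2 + 1/16·4 + 1/8·3 + 1/8·3 + 1/16·4 + 1/8·3 + 1/8·3 = 2.875 bits.

2.875 bits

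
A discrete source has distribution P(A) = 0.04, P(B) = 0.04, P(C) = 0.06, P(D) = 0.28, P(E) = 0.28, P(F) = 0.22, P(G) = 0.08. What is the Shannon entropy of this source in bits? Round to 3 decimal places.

H = −Σ pᵢ log₂ pᵢ.
−0.04·log₂(0.04) = 0.1858
−0.04·log₂(0.04) = 0.1858
−0.06·log₂(0.06) = 0.2435
−0.28·log₂(0.28) = 0.5142
−0.28·log₂(0.28) = 0.5142
−0.22·log₂(0.22) = 0.4806
−0.08·log₂(0.08) = 0.2915
Sum ≈ 2.4156 → 2.416 bits.

2.416 bits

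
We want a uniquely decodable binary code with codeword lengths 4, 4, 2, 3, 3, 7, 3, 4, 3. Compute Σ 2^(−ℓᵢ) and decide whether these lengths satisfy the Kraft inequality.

0.9453125; yes

With common denominator 2^7 = 128: Σ 2^(−ℓᵢ) = 8/128 + 8/128 + 32/128 + 16/128 + 16/128 + 1/128 + 16/128 + 8/128 + 16/128 = 121/128 = 0.9453125.
Kraft's inequality requires Σ ≤ 1; here Σ = 0.9453125 ≤ 1, so such a prefix code exists.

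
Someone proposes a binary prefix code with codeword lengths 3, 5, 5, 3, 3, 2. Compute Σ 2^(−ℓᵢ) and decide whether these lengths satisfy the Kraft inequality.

With common denominator 2^5 = 32: Σ 2^(−ℓᵢ) = 4/32 + 1/32 + 1/32 + 4/32 + 4/32 + 8/32 = 22/32 = 0.6875.
Kraft's inequality requires Σ ≤ 1; here Σ = 0.6875 ≤ 1, so such a prefix code exists.

0.6875; yes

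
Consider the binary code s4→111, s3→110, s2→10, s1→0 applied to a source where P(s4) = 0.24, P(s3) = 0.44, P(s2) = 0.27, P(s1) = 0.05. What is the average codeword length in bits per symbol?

L̄ = Σ pᵢ·ℓᵢ = 0.24·3 + 0.44·3 + 0.27·2 + 0.05·1 = 2.63 bits/symbol.

2.63 bits/symbol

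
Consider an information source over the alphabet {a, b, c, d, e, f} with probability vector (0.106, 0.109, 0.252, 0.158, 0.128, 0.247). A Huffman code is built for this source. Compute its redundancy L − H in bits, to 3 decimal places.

Entropy H = −Σ p log₂ p ≈ 2.4914 bits.
Huffman merges: 53/500+109/1000→43/200; 16/125+79/500→143/500; 43/200+247/1000→231/500; 63/250+143/500→269/500; 231/500+269/500→1. L = 2501/1000 ≈ 2.5010.
L − H = 2.5010 − 2.4914 = 0.010 bits.

0.010 bits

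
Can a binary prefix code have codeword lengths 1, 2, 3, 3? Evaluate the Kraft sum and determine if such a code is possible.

With common denominator 2^3 = 8: Σ 2^(−ℓᵢ) = 4/8 + 2/8 + 1/8 + 1/8 = 8/8 = 1.
Kraft's inequality requires Σ ≤ 1; here Σ = 1 ≤ 1, so such a prefix code exists.

1; yes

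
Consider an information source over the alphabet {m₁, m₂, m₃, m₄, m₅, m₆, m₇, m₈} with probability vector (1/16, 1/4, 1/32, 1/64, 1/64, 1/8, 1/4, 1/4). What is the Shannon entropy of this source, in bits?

Each probability is a power of 1/2, so log₂(1/p) is an integer.
H = Σ p·log₂(1/p) = 1/16·4 + 1/4·2 + 1/32·5 + 1/64·6 + 1/64·6 + 1/8·3 + 1/4·2 + 1/4·2 = 2.46875 bits.

2.46875 bits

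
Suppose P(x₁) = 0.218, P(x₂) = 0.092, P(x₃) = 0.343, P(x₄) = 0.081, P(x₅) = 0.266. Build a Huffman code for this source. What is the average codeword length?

2.173 bits/symbol

Repeatedly combine the two least-probable nodes; the expected code length is the sum of the merged weights.
merge 81/1000 + 23/250 → 173/1000
merge 173/1000 + 109/500 → 391/1000
merge 133/500 + 343/1000 → 609/1000
merge 391/1000 + 609/1000 → 1
L = 173/1000 + 391/1000 + 609/1000 + 1 = 2173/1000 = 2.173 bits/symbol.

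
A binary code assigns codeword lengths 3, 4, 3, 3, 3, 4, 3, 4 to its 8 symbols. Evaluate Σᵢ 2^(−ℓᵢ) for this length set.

0.8125

With common denominator 2^4 = 16: Σ 2^(−ℓᵢ) = 2/16 + 1/16 + 2/16 + 2/16 + 2/16 + 1/16 + 2/16 + 1/16 = 13/16 = 0.8125.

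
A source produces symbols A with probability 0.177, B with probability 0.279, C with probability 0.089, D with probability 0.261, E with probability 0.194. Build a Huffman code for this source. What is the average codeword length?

2.266 bits/symbol

Repeatedly combine the two least-probable nodes; the expected code length is the sum of the merged weights.
merge 89/1000 + 177/1000 → 133/500
merge 97/500 + 261/1000 → 91/200
merge 133/500 + 279/1000 → 109/200
merge 91/200 + 109/200 → 1
L = 133/500 + 91/200 + 109/200 + 1 = 1133/500 = 2.266 bits/symbol.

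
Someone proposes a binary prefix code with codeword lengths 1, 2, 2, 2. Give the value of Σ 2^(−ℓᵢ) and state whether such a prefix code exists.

1.25; no

With common denominator 2^2 = 4: Σ 2^(−ℓᵢ) = 2/4 + 1/4 + 1/4 + 1/4 = 5/4 = 1.25.
Kraft's inequality requires Σ ≤ 1; here Σ = 1.25 > 1, so no such prefix code exists.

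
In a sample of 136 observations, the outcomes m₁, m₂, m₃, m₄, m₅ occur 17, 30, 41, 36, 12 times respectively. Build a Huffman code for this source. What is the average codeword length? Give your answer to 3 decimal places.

Probabilities are the counts divided by 136.
Repeatedly combine the two least-probable nodes; the expected code length is the sum of the merged weights.
merge 3/34 + 1/8 → 29/136
merge 29/136 + 15/68 → 59/136
merge 9/34 + 41/136 → 77/136
merge 59/136 + 77/136 → 1
L = 29/136 + 59/136 + 77/136 + 1 = 301/136 ≈ 2.213 bits/symbol.

2.213 bits/symbol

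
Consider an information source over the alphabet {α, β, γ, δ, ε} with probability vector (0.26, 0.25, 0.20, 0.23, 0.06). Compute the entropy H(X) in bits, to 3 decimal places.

H = −Σ pᵢ log₂ pᵢ.
−0.26·log₂(0.26) = 0.5053
−0.25·log₂(0.25) = 0.5000
−0.20·log₂(0.20) = 0.4644
−0.23·log₂(0.23) = 0.4877
−0.06·log₂(0.06) = 0.2435
Sum ≈ 2.2009 → 2.201 bits.

2.201 bits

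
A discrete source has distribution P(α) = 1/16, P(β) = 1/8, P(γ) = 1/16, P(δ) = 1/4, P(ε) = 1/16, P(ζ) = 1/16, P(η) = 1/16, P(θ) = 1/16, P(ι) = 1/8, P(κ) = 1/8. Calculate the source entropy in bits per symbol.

Each probability is a power of 1/2, so log₂(1/p) is an integer.
H = Σ p·log₂(1/p) = 1/16·4 + 1/8·3 + 1/16·4 + 1/4·2 + 1/16·4 + 1/16·4 + 1/16·4 + 1/16·4 + 1/8·3 + 1/8·3 = 3.125 bits.

3.125 bits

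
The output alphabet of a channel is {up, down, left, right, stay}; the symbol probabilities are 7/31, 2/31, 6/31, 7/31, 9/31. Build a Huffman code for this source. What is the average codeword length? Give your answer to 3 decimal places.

2.258 bits/symbol

Repeatedly combine the two least-probable nodes; the expected code length is the sum of the merged weights.
merge 2/31 + 6/31 → 8/31
merge 7/31 + 7/31 → 14/31
merge 8/31 + 9/31 → 17/31
merge 14/31 + 17/31 → 1
L = 8/31 + 14/31 + 17/31 + 1 = 70/31 ≈ 2.258 bits/symbol.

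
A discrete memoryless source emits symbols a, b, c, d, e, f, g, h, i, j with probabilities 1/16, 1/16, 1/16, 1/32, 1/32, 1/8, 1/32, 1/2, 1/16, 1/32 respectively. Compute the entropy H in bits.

2.5 bits

Each probability is a power of 1/2, so log₂(1/p) is an integer.
H = Σ p·log₂(1/p) = 1/16·4 + 1/16·4 + 1/16·4 + 1/32·5 + 1/32·5 + 1/8·3 + 1/32·5 + 1/2·1 + 1/16·4 + 1/32·5 = 2.5 bits.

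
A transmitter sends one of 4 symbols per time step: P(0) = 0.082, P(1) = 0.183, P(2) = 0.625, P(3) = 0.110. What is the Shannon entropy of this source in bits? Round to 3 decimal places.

H = −Σ pᵢ log₂ pᵢ.
−0.082·log₂(0.082) = 0.2959
−0.183·log₂(0.183) = 0.4484
−0.625·log₂(0.625) = 0.4238
−0.110·log₂(0.110) = 0.3503
Sum ≈ 1.5183 → 1.518 bits.

1.518 bits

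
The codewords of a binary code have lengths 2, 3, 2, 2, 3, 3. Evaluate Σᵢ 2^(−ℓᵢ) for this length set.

With common denominator 2^3 = 8: Σ 2^(−ℓᵢ) = 2/8 + 1/8 + 2/8 + 2/8 + 1/8 + 1/8 = 9/8 = 1.125.

1.125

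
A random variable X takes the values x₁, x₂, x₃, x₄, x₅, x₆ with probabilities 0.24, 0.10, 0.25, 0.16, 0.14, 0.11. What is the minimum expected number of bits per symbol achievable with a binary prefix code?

2.51 bits/symbol

Repeatedly combine the two least-probable nodes; the expected code length is the sum of the merged weights.
merge 1/10 + 11/100 → 21/100
merge 7/50 + 4/25 → 3/10
merge 21/100 + 6/25 → 9/20
merge 1/4 + 3/10 → 11/20
merge 9/20 + 11/20 → 1
L = 21/100 + 3/10 + 9/20 + 11/20 + 1 = 251/100 = 2.51 bits/symbol.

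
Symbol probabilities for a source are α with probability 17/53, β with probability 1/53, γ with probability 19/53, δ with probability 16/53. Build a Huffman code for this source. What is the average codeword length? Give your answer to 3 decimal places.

Repeatedly combine the two least-probable nodes; the expected code length is the sum of the merged weights.
merge 1/53 + 16/53 → 17/53
merge 17/53 + 17/53 → 34/53
merge 19/53 + 34/53 → 1
L = 17/53 + 34/53 + 1 = 104/53 ≈ 1.962 bits/symbol.

1.962 bits/symbol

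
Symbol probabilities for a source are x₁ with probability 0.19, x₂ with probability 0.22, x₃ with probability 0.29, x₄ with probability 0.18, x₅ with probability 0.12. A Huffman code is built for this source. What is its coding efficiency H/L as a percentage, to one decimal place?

98.5%

Entropy H = −Σ p log₂ p ≈ 2.2661 bits.
Huffman merges: 3/25+9/50→3/10; 19/100+11/50→41/100; 29/100+3/10→59/100; 41/100+59/100→1. L = 23/10 ≈ 2.3000.
Efficiency = H/L = 2.2661/2.3000 = 98.5%.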